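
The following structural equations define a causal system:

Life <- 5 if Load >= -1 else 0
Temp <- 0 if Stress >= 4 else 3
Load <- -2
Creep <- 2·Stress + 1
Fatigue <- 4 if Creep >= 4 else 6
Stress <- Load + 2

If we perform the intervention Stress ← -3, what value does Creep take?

-5

Under do(Stress=-3), the mechanism Stress <- Load + 2 is discarded; Stress is fixed at -3.
Creep = 2·Stress + 1  [with Stress=-3]  = -5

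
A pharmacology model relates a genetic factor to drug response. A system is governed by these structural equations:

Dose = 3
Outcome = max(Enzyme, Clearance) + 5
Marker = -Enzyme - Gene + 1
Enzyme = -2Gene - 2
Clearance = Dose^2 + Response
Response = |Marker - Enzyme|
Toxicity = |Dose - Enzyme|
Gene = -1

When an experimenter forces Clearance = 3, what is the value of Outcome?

8

do(Clearance=3) replaces the equation Clearance = Dose^2 + Response with the constant Clearance = 3.
Enzyme = -2Gene - 2  [with Gene=-1]  = 0
Outcome = max(Enzyme, Clearance) + 5  [with Enzyme=0, Clearance=3]  = 8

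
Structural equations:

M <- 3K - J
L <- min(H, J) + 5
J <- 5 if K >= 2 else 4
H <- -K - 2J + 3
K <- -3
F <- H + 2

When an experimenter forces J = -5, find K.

-3

Under do(J=-5), the mechanism J <- 5 if K >= 2 else 4 is discarded; J is fixed at -5.
K is not downstream of the intervention, so its value is determined by the original equations.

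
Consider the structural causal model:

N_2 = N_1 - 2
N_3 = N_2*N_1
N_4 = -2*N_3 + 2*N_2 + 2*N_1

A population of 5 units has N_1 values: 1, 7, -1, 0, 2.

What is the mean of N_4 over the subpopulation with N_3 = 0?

0

Observing N_3=0 restricts to units where N_3's equation naturally yields 0: N_1 ∈ {0, 2}. In that subpopulation N_4 = -4, 4, mean 0.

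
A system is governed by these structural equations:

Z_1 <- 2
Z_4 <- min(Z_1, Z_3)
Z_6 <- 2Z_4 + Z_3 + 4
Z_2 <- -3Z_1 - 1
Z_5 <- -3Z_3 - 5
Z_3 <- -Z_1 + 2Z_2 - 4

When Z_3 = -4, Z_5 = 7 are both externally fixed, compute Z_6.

Setting Z_3 = -4, Z_5 = 7 by intervention discards those variables' equations.
Z_4 = min(Z_1, Z_3)  [with Z_1=2, Z_3=-4]  = -4
Z_6 = 2Z_4 + Z_3 + 4  [with Z_4=-4, Z_3=-4]  = -8

-8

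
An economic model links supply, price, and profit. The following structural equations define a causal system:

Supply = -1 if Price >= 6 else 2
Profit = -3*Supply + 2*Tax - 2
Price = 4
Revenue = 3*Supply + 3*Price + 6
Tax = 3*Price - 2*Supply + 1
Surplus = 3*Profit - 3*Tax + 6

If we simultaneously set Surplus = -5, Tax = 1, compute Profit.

-6

Setting Surplus = -5, Tax = 1 by intervention discards those variables' equations.
Supply = -1 if Price >= 6 else 2  [with Price=4]  = 2
Profit = -3*Supply + 2*Tax - 2  [with Supply=2, Tax=1]  = -6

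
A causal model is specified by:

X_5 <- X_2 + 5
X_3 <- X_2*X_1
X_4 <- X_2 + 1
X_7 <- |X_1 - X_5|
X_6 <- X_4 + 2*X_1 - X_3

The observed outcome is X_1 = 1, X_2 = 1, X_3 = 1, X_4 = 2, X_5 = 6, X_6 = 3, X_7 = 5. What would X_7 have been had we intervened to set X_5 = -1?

2

Under do(X_5=-1), the mechanism X_5 <- X_2 + 5 is discarded; X_5 is fixed at -1.
X_7 = |X_1 - X_5|  [with X_1=1, X_5=-1]  = 2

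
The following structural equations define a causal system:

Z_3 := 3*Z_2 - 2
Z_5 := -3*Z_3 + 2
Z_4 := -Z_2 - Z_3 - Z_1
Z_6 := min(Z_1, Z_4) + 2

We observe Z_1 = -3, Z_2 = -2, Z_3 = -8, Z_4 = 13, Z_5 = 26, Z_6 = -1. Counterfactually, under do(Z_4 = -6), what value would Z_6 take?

-4

Under do(Z_4=-6), the mechanism Z_4 := -Z_2 - Z_3 - Z_1 is discarded; Z_4 is fixed at -6.
Z_6 = min(Z_1, Z_4) + 2  [with Z_1=-3, Z_4=-6]  = -4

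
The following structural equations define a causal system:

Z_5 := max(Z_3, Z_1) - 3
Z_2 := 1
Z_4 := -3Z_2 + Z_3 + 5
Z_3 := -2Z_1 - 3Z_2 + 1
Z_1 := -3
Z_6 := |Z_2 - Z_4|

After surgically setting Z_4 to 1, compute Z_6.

Under do(Z_4=1), the mechanism Z_4 := -3Z_2 + Z_3 + 5 is discarded; Z_4 is fixed at 1.
Z_6 = |Z_2 - Z_4|  [with Z_2=1, Z_4=1]  = 0

0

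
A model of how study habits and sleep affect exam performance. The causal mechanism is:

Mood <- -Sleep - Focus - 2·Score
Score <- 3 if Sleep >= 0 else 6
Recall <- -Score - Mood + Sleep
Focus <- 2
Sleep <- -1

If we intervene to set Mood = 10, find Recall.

Intervening sets Mood = 10 and removes its equation (Mood <- -Sleep - Focus - 2·Score).
Score = 3 if Sleep >= 0 else 6  [with Sleep=-1]  = 6
Recall = -Score - Mood + Sleep  [with Score=6, Mood=10, Sleep=-1]  = -17

-17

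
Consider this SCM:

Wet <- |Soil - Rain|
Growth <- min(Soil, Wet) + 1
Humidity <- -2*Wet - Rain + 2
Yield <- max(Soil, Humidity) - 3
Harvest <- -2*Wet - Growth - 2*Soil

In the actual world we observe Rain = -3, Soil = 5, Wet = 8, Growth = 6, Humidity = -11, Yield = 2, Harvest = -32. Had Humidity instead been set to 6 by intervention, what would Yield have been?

The intervention breaks the incoming arrows to Humidity: Humidity <- -2*Wet - Rain + 2 no longer applies, and Humidity = 6.
Yield = max(Soil, Humidity) - 3  [with Soil=5, Humidity=6]  = 3

3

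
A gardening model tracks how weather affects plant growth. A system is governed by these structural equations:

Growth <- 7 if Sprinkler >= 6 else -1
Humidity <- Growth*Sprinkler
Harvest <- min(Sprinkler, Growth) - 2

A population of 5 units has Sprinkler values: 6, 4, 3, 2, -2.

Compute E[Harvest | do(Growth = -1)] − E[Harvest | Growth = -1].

0.05

Every unit gets Growth=-1 under the intervention. Harvest values become -3, -3, -3, -3, -4; E[Harvest|do(Growth=-1)] = -3.2.
E[Harvest|Growth=-1] averages over only the 4 units with Growth=-1 (Sprinkler = 4, 3, 2, -2): Harvest = -3, -3, -3, -4, mean -3.25.
Difference = -3.2 − (-3.25) = 0.05.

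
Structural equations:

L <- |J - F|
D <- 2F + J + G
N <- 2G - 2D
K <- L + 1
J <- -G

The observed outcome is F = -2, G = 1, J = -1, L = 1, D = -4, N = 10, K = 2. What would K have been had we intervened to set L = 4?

5

The intervention breaks the incoming arrows to L: L <- |J - F| no longer applies, and L = 4.
K = L + 1  [with L=4]  = 5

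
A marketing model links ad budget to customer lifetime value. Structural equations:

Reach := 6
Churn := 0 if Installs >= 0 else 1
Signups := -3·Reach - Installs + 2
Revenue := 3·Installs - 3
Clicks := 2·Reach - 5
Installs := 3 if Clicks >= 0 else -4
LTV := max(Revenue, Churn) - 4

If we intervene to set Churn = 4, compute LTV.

2

Under do(Churn=4), the mechanism Churn := 0 if Installs >= 0 else 1 is discarded; Churn is fixed at 4.
Clicks = 2·Reach - 5  [with Reach=6]  = 7
Installs = 3 if Clicks >= 0 else -4  [with Clicks=7]  = 3
Revenue = 3·Installs - 3  [with Installs=3]  = 6
LTV = max(Revenue, Churn) - 4  [with Revenue=6, Churn=4]  = 2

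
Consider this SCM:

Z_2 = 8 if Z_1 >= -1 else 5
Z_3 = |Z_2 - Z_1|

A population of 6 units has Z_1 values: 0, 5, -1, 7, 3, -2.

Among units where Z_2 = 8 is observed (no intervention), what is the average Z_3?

5.2

Observing Z_2=8 restricts to units where Z_2's equation naturally yields 8: Z_1 ∈ {0, 5, -1, 7, 3}. In that subpopulation Z_3 = 8, 3, 9, 1, 5, mean 5.2.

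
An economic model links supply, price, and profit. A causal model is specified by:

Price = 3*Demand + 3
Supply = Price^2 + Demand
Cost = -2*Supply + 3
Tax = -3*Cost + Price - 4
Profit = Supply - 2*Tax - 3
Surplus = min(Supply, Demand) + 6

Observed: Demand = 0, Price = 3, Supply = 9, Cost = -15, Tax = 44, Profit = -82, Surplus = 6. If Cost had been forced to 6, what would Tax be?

Intervening sets Cost = 6 and removes its equation (Cost = -2*Supply + 3).
Price = 3*Demand + 3  [with Demand=0]  = 3
Tax = -3*Cost + Price - 4  [with Cost=6, Price=3]  = -19

-19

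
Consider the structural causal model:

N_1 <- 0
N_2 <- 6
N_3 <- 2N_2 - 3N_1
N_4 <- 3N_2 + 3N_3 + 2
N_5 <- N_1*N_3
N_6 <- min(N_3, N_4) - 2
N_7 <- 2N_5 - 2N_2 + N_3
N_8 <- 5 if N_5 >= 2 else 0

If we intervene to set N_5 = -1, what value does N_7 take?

-2

Under do(N_5=-1), the mechanism N_5 <- N_1*N_3 is discarded; N_5 is fixed at -1.
N_3 = 2N_2 - 3N_1  [with N_2=6, N_1=0]  = 12
N_7 = 2N_5 - 2N_2 + N_3  [with N_5=-1, N_2=6, N_3=12]  = -2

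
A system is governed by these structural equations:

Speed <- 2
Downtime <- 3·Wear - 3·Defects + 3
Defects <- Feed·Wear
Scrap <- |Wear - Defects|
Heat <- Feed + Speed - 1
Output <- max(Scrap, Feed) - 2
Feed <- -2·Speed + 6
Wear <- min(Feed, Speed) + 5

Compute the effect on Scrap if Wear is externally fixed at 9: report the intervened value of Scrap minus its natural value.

2

Under do(Wear=9), the mechanism Wear <- min(Feed, Speed) + 5 is discarded; Wear is fixed at 9.
Feed = -2·Speed + 6  [with Speed=2]  = 2
Defects = Feed·Wear  [with Feed=2, Wear=9]  = 18
Scrap = |Wear - Defects|  [with Wear=9, Defects=18]  = 9
Without intervention: Feed = -2·Speed + 6  [with Speed=2]  = 2; Wear = min(Feed, Speed) + 5  [with Feed=2, Speed=2]  = 7; Defects = Feed·Wear  [with Feed=2, Wear=7]  = 14; Scrap = |Wear - Defects|  [with Wear=7, Defects=14]  = 7.
Change = 9 − 7 = 2.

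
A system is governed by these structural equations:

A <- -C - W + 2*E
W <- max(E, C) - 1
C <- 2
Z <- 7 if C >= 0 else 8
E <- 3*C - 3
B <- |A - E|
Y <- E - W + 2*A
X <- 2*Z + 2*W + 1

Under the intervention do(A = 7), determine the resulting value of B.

4

do(A=7) replaces the equation A <- -C - W + 2*E with the constant A = 7.
E = 3*C - 3  [with C=2]  = 3
B = |A - E|  [with A=7, E=3]  = 4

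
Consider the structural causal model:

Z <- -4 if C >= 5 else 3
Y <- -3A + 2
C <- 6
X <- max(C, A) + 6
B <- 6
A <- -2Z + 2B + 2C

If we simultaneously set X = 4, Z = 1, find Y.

Under do(X = 4, Z = 1), each intervened variable's structural equation is replaced by its fixed value.
A = -2Z + 2B + 2C  [with Z=1, B=6, C=6]  = 22
Y = -3A + 2  [with A=22]  = -64

-64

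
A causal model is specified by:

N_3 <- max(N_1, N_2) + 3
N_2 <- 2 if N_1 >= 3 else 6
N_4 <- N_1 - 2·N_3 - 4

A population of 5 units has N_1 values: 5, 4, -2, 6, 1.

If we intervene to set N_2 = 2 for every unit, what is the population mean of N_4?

-14.8

Every unit gets N_2=2 under the intervention. N_4 values become -15, -14, -16, -16, -13; E[N_4|do(N_2=2)] = -14.8.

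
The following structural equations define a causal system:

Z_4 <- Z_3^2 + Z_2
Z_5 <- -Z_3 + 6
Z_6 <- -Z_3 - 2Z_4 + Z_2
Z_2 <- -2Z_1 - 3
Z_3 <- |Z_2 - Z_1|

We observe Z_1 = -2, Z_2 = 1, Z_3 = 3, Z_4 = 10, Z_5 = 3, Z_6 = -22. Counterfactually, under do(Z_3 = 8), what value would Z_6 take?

The intervention breaks the incoming arrows to Z_3: Z_3 <- |Z_2 - Z_1| no longer applies, and Z_3 = 8.
Z_2 = -2Z_1 - 3  [with Z_1=-2]  = 1
Z_4 = Z_3^2 + Z_2  [with Z_3=8, Z_2=1]  = 65
Z_6 = -Z_3 - 2Z_4 + Z_2  [with Z_3=8, Z_4=65, Z_2=1]  = -137

-137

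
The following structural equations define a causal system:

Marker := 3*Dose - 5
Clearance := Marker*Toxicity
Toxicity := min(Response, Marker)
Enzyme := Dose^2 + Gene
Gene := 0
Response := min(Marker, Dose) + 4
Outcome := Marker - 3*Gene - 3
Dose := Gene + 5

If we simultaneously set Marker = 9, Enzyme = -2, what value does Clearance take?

81

The joint intervention fixes Marker = 9, Enzyme = -2, removing each variable's own equation.
Dose = Gene + 5  [with Gene=0]  = 5
Response = min(Marker, Dose) + 4  [with Marker=9, Dose=5]  = 9
Toxicity = min(Response, Marker)  [with Response=9, Marker=9]  = 9
Clearance = Marker*Toxicity  [with Marker=9, Toxicity=9]  = 81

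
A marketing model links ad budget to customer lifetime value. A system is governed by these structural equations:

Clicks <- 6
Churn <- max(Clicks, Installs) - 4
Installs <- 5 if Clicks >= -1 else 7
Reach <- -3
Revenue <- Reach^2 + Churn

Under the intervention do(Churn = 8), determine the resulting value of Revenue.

17

Intervening sets Churn = 8 and removes its equation (Churn <- max(Clicks, Installs) - 4).
Revenue = Reach^2 + Churn  [with Reach=-3, Churn=8]  = 17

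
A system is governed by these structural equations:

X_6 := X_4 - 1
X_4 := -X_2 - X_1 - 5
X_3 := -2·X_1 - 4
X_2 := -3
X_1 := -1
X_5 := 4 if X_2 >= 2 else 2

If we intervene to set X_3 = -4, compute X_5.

do(X_3=-4) replaces the equation X_3 := -2·X_1 - 4 with the constant X_3 = -4.
X_5 is not downstream of the intervention, so its value is determined by the original equations.
X_5 = 4 if X_2 >= 2 else 2  [with X_2=-3]  = 2

2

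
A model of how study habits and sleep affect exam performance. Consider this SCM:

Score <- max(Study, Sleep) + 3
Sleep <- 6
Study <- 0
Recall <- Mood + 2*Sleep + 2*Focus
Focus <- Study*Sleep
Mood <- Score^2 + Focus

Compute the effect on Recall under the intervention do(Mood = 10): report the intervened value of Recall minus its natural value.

-71

The intervention breaks the incoming arrows to Mood: Mood <- Score^2 + Focus no longer applies, and Mood = 10.
Focus = Study*Sleep  [with Study=0, Sleep=6]  = 0
Recall = Mood + 2*Sleep + 2*Focus  [with Mood=10, Sleep=6, Focus=0]  = 22
Without intervention: Focus = Study*Sleep  [with Study=0, Sleep=6]  = 0; Score = max(Study, Sleep) + 3  [with Study=0, Sleep=6]  = 9; Mood = Score^2 + Focus  [with Score=9, Focus=0]  = 81; Recall = Mood + 2*Sleep + 2*Focus  [with Mood=81, Sleep=6, Focus=0]  = 93.
Change = 22 − 93 = -71.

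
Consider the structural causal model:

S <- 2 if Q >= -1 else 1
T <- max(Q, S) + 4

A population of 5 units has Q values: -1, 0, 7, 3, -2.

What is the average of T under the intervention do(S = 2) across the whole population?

7.2

do(S=2) breaks S's dependence on Q. With S=2 fixed, T across the units is 6, 6, 11, 7, 6, mean 7.2.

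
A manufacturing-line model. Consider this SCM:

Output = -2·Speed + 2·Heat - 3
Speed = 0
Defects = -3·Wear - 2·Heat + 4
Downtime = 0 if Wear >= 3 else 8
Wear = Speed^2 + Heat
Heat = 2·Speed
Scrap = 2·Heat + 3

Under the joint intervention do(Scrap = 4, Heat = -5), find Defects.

Setting Scrap = 4, Heat = -5 by intervention discards those variables' equations.
Wear = Speed^2 + Heat  [with Speed=0, Heat=-5]  = -5
Defects = -3·Wear - 2·Heat + 4  [with Wear=-5, Heat=-5]  = 29

29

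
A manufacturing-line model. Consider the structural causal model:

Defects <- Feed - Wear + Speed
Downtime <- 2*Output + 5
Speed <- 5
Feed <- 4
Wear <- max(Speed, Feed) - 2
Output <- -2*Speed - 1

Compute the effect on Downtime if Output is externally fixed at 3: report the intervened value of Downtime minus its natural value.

28

The intervention breaks the incoming arrows to Output: Output <- -2*Speed - 1 no longer applies, and Output = 3.
Downtime = 2*Output + 5  [with Output=3]  = 11
Without intervention: Output = -2*Speed - 1  [with Speed=5]  = -11; Downtime = 2*Output + 5  [with Output=-11]  = -17.
Change = 11 − (-17) = 28.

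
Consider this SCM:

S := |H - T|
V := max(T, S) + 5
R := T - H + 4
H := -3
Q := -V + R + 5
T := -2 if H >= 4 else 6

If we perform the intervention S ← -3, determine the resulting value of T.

Under do(S=-3), the mechanism S := |H - T| is discarded; S is fixed at -3.
Since T is not a descendant of the intervened variable, it is unaffected.
T = -2 if H >= 4 else 6  [with H=-3]  = 6

6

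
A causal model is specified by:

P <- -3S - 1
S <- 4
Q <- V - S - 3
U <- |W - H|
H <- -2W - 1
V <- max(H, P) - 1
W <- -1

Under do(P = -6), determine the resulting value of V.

do(P=-6) replaces the equation P <- -3S - 1 with the constant P = -6.
H = -2W - 1  [with W=-1]  = 1
V = max(H, P) - 1  [with H=1, P=-6]  = 0

0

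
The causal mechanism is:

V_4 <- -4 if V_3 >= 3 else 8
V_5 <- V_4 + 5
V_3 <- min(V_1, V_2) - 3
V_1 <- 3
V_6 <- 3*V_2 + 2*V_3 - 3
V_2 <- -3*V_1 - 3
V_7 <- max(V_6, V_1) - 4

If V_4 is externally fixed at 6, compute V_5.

11

Intervening sets V_4 = 6 and removes its equation (V_4 <- -4 if V_3 >= 3 else 8).
V_5 = V_4 + 5  [with V_4=6]  = 11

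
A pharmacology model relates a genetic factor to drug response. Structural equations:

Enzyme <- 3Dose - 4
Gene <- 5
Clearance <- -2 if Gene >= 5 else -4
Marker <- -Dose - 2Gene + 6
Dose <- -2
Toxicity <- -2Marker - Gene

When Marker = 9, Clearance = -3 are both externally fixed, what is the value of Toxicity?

Setting Marker = 9, Clearance = -3 by intervention discards those variables' equations.
Toxicity = -2Marker - Gene  [with Marker=9, Gene=5]  = -23

-23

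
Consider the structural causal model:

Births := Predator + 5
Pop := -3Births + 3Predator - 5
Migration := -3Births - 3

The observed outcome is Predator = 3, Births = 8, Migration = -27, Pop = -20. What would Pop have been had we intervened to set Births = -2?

Under do(Births=-2), the mechanism Births := Predator + 5 is discarded; Births is fixed at -2.
Pop = -3Births + 3Predator - 5  [with Births=-2, Predator=3]  = 10

10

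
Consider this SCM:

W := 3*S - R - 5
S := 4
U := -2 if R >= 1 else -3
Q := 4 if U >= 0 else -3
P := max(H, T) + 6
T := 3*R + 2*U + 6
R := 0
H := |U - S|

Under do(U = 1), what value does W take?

7

The intervention breaks the incoming arrows to U: U := -2 if R >= 1 else -3 no longer applies, and U = 1.
W is not downstream of the intervention, so its value is determined by the original equations.
W = 3*S - R - 5  [with S=4, R=0]  = 7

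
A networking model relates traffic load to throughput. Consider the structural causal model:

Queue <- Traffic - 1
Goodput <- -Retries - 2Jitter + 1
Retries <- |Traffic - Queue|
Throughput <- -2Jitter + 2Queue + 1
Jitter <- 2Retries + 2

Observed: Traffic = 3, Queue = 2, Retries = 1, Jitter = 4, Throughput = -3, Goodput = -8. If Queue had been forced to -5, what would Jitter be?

Under do(Queue=-5), the mechanism Queue <- Traffic - 1 is discarded; Queue is fixed at -5.
Retries = |Traffic - Queue|  [with Traffic=3, Queue=-5]  = 8
Jitter = 2Retries + 2  [with Retries=8]  = 18

18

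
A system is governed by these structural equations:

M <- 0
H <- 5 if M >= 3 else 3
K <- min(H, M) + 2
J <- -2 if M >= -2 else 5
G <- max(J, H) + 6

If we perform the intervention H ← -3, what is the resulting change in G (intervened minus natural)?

-5

do(H=-3) replaces the equation H <- 5 if M >= 3 else 3 with the constant H = -3.
J = -2 if M >= -2 else 5  [with M=0]  = -2
G = max(J, H) + 6  [with J=-2, H=-3]  = 4
Without intervention: H = 5 if M >= 3 else 3  [with M=0]  = 3; J = -2 if M >= -2 else 5  [with M=0]  = -2; G = max(J, H) + 6  [with J=-2, H=3]  = 9.
Change = 4 − 9 = -5.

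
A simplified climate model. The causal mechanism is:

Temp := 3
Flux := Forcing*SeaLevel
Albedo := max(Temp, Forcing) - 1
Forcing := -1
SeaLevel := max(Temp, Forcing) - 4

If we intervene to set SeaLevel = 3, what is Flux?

Intervening sets SeaLevel = 3 and removes its equation (SeaLevel := max(Temp, Forcing) - 4).
Flux = Forcing*SeaLevel  [with Forcing=-1, SeaLevel=3]  = -3

-3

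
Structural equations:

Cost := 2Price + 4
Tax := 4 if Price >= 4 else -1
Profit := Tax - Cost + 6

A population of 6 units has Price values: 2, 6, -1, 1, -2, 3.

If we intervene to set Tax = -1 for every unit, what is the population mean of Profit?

do(Tax=-1) breaks Tax's dependence on Price. With Tax=-1 fixed, Profit across the units is -3, -11, 3, -1, 5, -5, mean -2.

-2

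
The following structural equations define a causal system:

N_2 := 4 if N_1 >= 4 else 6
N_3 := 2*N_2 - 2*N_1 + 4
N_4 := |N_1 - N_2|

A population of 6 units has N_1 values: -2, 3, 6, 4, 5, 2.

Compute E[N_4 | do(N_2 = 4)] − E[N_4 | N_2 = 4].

Every unit gets N_2=4 under the intervention. N_4 values become 6, 1, 2, 0, 1, 2; E[N_4|do(N_2=4)] = 2.
Conditioning on N_2=4 selects the 3 unit(s) with N_1 ∈ {6, 4, 5}. Their N_4 values: 2, 0, 1. Mean = 1.
Difference = 2 − 1 = 1.

1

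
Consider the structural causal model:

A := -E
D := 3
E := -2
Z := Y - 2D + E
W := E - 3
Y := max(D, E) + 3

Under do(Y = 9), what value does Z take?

The intervention breaks the incoming arrows to Y: Y := max(D, E) + 3 no longer applies, and Y = 9.
Z = Y - 2D + E  [with Y=9, D=3, E=-2]  = 1

1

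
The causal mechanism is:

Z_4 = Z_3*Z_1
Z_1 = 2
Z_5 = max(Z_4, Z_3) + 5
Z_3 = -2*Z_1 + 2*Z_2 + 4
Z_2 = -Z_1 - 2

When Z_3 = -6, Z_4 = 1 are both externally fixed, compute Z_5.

Setting Z_3 = -6, Z_4 = 1 by intervention discards those variables' equations.
Z_5 = max(Z_4, Z_3) + 5  [with Z_4=1, Z_3=-6]  = 6

6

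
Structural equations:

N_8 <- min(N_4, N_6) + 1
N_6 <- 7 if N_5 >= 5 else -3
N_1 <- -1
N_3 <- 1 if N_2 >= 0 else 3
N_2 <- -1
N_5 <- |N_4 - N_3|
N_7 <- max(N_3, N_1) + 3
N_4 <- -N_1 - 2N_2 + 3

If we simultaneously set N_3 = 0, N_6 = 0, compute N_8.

1

Setting N_3 = 0, N_6 = 0 by intervention discards those variables' equations.
N_4 = -N_1 - 2N_2 + 3  [with N_1=-1, N_2=-1]  = 6
N_8 = min(N_4, N_6) + 1  [with N_4=6, N_6=0]  = 1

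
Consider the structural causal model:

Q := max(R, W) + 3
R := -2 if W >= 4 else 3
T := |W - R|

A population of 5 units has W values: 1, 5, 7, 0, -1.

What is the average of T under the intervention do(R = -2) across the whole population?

4.4

Under do(R=-2), R's equation is replaced by R=-2 for every unit. Per-unit T: 3, 7, 9, 2, 1. Mean = 4.4.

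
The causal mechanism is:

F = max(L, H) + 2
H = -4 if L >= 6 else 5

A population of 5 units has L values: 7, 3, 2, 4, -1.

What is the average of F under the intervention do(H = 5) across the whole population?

do(H=5) breaks H's dependence on L. With H=5 fixed, F across the units is 9, 7, 7, 7, 7, mean 7.4.

7.4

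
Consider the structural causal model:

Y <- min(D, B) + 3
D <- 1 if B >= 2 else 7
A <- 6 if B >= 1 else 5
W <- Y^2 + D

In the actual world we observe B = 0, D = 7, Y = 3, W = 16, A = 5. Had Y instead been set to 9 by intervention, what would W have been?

88

The intervention breaks the incoming arrows to Y: Y <- min(D, B) + 3 no longer applies, and Y = 9.
D = 1 if B >= 2 else 7  [with B=0]  = 7
W = Y^2 + D  [with Y=9, D=7]  = 88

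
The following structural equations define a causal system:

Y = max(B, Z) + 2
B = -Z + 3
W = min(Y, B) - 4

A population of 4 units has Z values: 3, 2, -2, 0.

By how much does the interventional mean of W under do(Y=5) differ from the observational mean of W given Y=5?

0.75

do(Y=5) breaks Y's dependence on Z. With Y=5 fixed, W across the units is -4, -3, 1, -1, mean -1.75.
Conditioning on Y=5 selects the 2 unit(s) with Z ∈ {3, 0}. Their W values: -4, -1. Mean = -2.5.
Difference = -1.75 − (-2.5) = 0.75.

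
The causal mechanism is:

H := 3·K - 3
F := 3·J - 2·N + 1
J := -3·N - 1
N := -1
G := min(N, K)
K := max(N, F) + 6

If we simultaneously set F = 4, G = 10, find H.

Setting F = 4, G = 10 by intervention discards those variables' equations.
K = max(N, F) + 6  [with N=-1, F=4]  = 10
H = 3·K - 3  [with K=10]  = 27

27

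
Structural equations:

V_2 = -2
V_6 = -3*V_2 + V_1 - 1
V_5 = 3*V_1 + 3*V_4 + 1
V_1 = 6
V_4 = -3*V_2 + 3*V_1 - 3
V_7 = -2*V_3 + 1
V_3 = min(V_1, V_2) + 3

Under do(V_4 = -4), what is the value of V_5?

Intervening sets V_4 = -4 and removes its equation (V_4 = -3*V_2 + 3*V_1 - 3).
V_5 = 3*V_1 + 3*V_4 + 1  [with V_1=6, V_4=-4]  = 7

7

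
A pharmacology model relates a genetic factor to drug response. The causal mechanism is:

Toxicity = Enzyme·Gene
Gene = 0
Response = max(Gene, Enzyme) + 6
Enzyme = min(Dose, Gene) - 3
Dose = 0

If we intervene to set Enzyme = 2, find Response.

8

The intervention breaks the incoming arrows to Enzyme: Enzyme = min(Dose, Gene) - 3 no longer applies, and Enzyme = 2.
Response = max(Gene, Enzyme) + 6  [with Gene=0, Enzyme=2]  = 8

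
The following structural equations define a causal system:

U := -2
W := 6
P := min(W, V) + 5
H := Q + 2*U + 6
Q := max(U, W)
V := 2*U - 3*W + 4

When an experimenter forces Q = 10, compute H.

The intervention breaks the incoming arrows to Q: Q := max(U, W) no longer applies, and Q = 10.
H = Q + 2*U + 6  [with Q=10, U=-2]  = 12

12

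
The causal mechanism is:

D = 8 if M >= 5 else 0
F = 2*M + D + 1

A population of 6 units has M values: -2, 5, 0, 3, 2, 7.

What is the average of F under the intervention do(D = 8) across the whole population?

do(D=8) breaks D's dependence on M. With D=8 fixed, F across the units is 5, 19, 9, 15, 13, 23, mean 14.

14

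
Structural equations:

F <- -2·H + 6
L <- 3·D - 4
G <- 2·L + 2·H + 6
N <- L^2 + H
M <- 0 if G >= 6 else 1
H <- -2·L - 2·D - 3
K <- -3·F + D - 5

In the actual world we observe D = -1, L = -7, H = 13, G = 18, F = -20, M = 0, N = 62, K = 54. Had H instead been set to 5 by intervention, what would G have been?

The intervention breaks the incoming arrows to H: H <- -2·L - 2·D - 3 no longer applies, and H = 5.
L = 3·D - 4  [with D=-1]  = -7
G = 2·L + 2·H + 6  [with L=-7, H=5]  = 2

2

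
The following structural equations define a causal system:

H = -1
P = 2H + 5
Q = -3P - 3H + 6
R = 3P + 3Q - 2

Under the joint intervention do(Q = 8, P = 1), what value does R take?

The joint intervention fixes Q = 8, P = 1, removing each variable's own equation.
R = 3P + 3Q - 2  [with P=1, Q=8]  = 25

25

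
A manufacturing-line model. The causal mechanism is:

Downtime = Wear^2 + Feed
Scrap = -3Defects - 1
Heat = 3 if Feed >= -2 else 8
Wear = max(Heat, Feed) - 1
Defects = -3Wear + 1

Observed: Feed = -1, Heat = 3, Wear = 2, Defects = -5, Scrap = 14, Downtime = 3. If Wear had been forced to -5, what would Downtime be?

24

The intervention breaks the incoming arrows to Wear: Wear = max(Heat, Feed) - 1 no longer applies, and Wear = -5.
Downtime = Wear^2 + Feed  [with Wear=-5, Feed=-1]  = 24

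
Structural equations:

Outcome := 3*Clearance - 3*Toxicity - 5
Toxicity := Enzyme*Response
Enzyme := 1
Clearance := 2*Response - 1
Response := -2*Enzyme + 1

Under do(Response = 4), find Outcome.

4

do(Response=4) replaces the equation Response := -2*Enzyme + 1 with the constant Response = 4.
Toxicity = Enzyme*Response  [with Enzyme=1, Response=4]  = 4
Clearance = 2*Response - 1  [with Response=4]  = 7
Outcome = 3*Clearance - 3*Toxicity - 5  [with Clearance=7, Toxicity=4]  = 4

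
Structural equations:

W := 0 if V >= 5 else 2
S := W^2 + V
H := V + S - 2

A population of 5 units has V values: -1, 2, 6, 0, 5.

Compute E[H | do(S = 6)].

6.4

do(S=6) breaks S's dependence on V. With S=6 fixed, H across the units is 3, 6, 10, 4, 9, mean 6.4.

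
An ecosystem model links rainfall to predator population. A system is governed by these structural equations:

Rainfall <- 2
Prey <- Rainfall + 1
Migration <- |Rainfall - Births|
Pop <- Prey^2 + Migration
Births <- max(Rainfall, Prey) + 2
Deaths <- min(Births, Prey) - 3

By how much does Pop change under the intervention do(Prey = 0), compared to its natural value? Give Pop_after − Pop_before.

-10

Under do(Prey=0), the mechanism Prey <- Rainfall + 1 is discarded; Prey is fixed at 0.
Births = max(Rainfall, Prey) + 2  [with Rainfall=2, Prey=0]  = 4
Migration = |Rainfall - Births|  [with Rainfall=2, Births=4]  = 2
Pop = Prey^2 + Migration  [with Prey=0, Migration=2]  = 2
Without intervention: Prey = Rainfall + 1  [with Rainfall=2]  = 3; Births = max(Rainfall, Prey) + 2  [with Rainfall=2, Prey=3]  = 5; Migration = |Rainfall - Births|  [with Rainfall=2, Births=5]  = 3; Pop = Prey^2 + Migration  [with Prey=3, Migration=3]  = 12.
Change = 2 − 12 = -10.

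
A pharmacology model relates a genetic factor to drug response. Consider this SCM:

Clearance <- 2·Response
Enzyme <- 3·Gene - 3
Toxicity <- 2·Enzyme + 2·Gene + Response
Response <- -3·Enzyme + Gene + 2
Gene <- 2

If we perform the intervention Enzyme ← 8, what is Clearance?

do(Enzyme=8) replaces the equation Enzyme <- 3·Gene - 3 with the constant Enzyme = 8.
Response = -3·Enzyme + Gene + 2  [with Enzyme=8, Gene=2]  = -20
Clearance = 2·Response  [with Response=-20]  = -40

-40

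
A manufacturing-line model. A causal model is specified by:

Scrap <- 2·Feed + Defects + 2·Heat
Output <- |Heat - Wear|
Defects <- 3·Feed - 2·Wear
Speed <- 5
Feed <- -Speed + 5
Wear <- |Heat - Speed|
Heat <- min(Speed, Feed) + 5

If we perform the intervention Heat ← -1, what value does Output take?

The intervention breaks the incoming arrows to Heat: Heat <- min(Speed, Feed) + 5 no longer applies, and Heat = -1.
Wear = |Heat - Speed|  [with Heat=-1, Speed=5]  = 6
Output = |Heat - Wear|  [with Heat=-1, Wear=6]  = 7

7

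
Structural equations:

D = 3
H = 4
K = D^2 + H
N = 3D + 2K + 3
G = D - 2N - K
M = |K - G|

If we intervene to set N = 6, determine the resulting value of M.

Under do(N=6), the mechanism N = 3D + 2K + 3 is discarded; N is fixed at 6.
K = D^2 + H  [with D=3, H=4]  = 13
G = D - 2N - K  [with D=3, N=6, K=13]  = -22
M = |K - G|  [with K=13, G=-22]  = 35

35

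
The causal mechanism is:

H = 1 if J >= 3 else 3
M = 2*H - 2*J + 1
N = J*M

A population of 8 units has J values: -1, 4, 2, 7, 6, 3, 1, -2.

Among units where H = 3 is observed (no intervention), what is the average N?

E[N|H=3] averages over only the 4 units with H=3 (J = -1, 2, 1, -2): N = -9, 6, 5, -22, mean -5.

-5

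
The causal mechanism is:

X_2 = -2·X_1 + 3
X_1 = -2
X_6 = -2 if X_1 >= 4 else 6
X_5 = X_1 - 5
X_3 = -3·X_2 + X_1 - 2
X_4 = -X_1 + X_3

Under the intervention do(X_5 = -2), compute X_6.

6

The intervention breaks the incoming arrows to X_5: X_5 = X_1 - 5 no longer applies, and X_5 = -2.
Since X_6 is not a descendant of the intervened variable, it is unaffected.
X_6 = -2 if X_1 >= 4 else 6  [with X_1=-2]  = 6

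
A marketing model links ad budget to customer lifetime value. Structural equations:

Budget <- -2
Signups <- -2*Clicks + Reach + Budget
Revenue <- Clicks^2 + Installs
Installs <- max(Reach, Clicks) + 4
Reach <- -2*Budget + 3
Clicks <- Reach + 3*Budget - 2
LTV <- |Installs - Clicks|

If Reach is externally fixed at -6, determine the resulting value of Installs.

-2

Under do(Reach=-6), the mechanism Reach <- -2*Budget + 3 is discarded; Reach is fixed at -6.
Clicks = Reach + 3*Budget - 2  [with Reach=-6, Budget=-2]  = -14
Installs = max(Reach, Clicks) + 4  [with Reach=-6, Clicks=-14]  = -2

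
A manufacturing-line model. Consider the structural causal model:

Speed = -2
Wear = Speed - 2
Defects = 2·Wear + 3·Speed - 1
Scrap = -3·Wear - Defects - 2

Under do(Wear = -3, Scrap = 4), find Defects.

The joint intervention fixes Wear = -3, Scrap = 4, removing each variable's own equation.
Defects = 2·Wear + 3·Speed - 1  [with Wear=-3, Speed=-2]  = -13

-13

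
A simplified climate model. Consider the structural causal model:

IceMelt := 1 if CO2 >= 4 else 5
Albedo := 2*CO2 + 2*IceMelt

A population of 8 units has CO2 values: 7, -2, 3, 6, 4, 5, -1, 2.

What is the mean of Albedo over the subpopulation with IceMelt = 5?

Observing IceMelt=5 restricts to units where IceMelt's equation naturally yields 5: CO2 ∈ {-2, 3, -1, 2}. In that subpopulation Albedo = 6, 16, 8, 14, mean 11.

11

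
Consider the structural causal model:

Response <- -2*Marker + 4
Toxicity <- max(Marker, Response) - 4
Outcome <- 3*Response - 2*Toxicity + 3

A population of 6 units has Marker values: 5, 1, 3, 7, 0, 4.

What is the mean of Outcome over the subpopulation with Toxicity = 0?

3

Conditioning on Toxicity=0 selects the 2 unit(s) with Marker ∈ {0, 4}. Their Outcome values: 15, -9. Mean = 3.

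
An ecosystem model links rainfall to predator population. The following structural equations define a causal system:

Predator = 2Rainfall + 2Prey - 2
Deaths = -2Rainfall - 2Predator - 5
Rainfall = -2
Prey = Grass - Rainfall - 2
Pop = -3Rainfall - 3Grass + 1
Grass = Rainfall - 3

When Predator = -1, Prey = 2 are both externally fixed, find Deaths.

The joint intervention fixes Predator = -1, Prey = 2, removing each variable's own equation.
Deaths = -2Rainfall - 2Predator - 5  [with Rainfall=-2, Predator=-1]  = 1

1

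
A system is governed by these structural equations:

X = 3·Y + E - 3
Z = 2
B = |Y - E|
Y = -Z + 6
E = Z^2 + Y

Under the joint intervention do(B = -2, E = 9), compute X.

Under do(B = -2, E = 9), each intervened variable's structural equation is replaced by its fixed value.
Y = -Z + 6  [with Z=2]  = 4
X = 3·Y + E - 3  [with Y=4, E=9]  = 18

18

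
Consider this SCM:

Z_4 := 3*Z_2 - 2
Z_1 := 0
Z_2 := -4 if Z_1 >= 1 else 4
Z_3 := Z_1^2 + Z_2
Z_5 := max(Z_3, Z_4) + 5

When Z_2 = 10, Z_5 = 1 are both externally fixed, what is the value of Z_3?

10

Under do(Z_2 = 10, Z_5 = 1), each intervened variable's structural equation is replaced by its fixed value.
Z_3 = Z_1^2 + Z_2  [with Z_1=0, Z_2=10]  = 10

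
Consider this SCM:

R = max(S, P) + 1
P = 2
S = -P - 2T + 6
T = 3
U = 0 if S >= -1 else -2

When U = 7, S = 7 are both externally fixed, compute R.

8

Under do(U = 7, S = 7), each intervened variable's structural equation is replaced by its fixed value.
R = max(S, P) + 1  [with S=7, P=2]  = 8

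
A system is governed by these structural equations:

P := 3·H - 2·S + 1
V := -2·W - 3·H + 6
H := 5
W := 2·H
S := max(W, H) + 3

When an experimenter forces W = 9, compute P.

Under do(W=9), the mechanism W := 2·H is discarded; W is fixed at 9.
S = max(W, H) + 3  [with W=9, H=5]  = 12
P = 3·H - 2·S + 1  [with H=5, S=12]  = -8

-8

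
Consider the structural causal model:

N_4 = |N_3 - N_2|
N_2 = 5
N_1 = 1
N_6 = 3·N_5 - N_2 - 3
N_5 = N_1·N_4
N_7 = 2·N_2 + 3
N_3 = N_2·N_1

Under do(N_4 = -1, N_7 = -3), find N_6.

-11

The joint intervention fixes N_4 = -1, N_7 = -3, removing each variable's own equation.
N_5 = N_1·N_4  [with N_1=1, N_4=-1]  = -1
N_6 = 3·N_5 - N_2 - 3  [with N_5=-1, N_2=5]  = -11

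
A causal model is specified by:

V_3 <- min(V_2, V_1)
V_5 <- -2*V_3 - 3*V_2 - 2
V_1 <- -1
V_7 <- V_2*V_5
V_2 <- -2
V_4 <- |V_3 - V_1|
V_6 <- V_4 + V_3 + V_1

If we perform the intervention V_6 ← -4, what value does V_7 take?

Intervening sets V_6 = -4 and removes its equation (V_6 <- V_4 + V_3 + V_1).
No directed path runs from V_6 to V_7, so V_7 keeps its natural value.
V_3 = min(V_2, V_1)  [with V_2=-2, V_1=-1]  = -2
V_5 = -2*V_3 - 3*V_2 - 2  [with V_3=-2, V_2=-2]  = 8
V_7 = V_2*V_5  [with V_2=-2, V_5=8]  = -16

-16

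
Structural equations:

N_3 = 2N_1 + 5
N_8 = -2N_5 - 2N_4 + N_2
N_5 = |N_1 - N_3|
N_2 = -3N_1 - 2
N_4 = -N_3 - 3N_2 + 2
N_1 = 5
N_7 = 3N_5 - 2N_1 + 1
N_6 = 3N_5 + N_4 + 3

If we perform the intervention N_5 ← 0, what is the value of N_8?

do(N_5=0) replaces the equation N_5 = |N_1 - N_3| with the constant N_5 = 0.
N_2 = -3N_1 - 2  [with N_1=5]  = -17
N_3 = 2N_1 + 5  [with N_1=5]  = 15
N_4 = -N_3 - 3N_2 + 2  [with N_3=15, N_2=-17]  = 38
N_8 = -2N_5 - 2N_4 + N_2  [with N_5=0, N_4=38, N_2=-17]  = -93

-93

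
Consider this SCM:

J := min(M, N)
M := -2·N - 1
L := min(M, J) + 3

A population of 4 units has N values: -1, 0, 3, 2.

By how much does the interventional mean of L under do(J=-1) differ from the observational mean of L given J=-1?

-2.5

The intervention sets J=-1 in all 4 units regardless of N. Recomputing L per unit gives 2, 2, -4, -2; average -0.5.
Observing J=-1 restricts to units where J's equation naturally yields -1: N ∈ {-1, 0}. In that subpopulation L = 2, 2, mean 2.
Difference = -0.5 − 2 = -2.5.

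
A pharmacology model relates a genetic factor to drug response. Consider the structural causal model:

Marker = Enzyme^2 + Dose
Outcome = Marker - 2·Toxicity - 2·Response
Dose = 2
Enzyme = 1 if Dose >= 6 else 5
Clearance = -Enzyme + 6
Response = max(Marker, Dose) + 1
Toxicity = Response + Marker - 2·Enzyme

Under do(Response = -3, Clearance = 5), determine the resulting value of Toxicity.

14

Setting Response = -3, Clearance = 5 by intervention discards those variables' equations.
Enzyme = 1 if Dose >= 6 else 5  [with Dose=2]  = 5
Marker = Enzyme^2 + Dose  [with Enzyme=5, Dose=2]  = 27
Toxicity = Response + Marker - 2·Enzyme  [with Response=-3, Marker=27, Enzyme=5]  = 14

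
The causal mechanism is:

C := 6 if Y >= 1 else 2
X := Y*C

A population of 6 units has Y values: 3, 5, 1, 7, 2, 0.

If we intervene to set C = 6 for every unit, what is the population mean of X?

The intervention sets C=6 in all 6 units regardless of Y. Recomputing X per unit gives 18, 30, 6, 42, 12, 0; average 18.

18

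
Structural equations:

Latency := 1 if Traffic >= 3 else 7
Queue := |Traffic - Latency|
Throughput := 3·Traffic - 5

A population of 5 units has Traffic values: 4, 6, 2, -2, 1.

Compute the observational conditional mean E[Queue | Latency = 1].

4

Observing Latency=1 restricts to units where Latency's equation naturally yields 1: Traffic ∈ {4, 6}. In that subpopulation Queue = 3, 5, mean 4.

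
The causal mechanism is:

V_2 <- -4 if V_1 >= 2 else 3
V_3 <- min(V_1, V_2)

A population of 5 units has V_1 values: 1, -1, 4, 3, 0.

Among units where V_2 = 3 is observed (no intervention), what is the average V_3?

Conditioning on V_2=3 selects the 3 unit(s) with V_1 ∈ {1, -1, 0}. Their V_3 values: 1, -1, 0. Mean = 0.

0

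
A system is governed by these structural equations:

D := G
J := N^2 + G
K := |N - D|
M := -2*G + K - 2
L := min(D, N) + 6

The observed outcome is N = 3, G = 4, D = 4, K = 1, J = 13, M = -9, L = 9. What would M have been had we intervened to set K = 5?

Under do(K=5), the mechanism K := |N - D| is discarded; K is fixed at 5.
M = -2*G + K - 2  [with G=4, K=5]  = -5

-5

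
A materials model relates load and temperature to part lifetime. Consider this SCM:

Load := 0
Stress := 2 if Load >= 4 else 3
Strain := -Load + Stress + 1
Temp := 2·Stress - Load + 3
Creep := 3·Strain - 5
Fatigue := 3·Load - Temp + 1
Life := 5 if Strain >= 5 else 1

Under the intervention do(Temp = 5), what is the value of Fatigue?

-4

Under do(Temp=5), the mechanism Temp := 2·Stress - Load + 3 is discarded; Temp is fixed at 5.
Fatigue = 3·Load - Temp + 1  [with Load=0, Temp=5]  = -4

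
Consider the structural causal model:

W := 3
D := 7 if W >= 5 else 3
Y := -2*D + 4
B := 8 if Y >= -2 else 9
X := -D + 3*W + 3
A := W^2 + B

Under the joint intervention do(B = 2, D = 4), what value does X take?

8

The joint intervention fixes B = 2, D = 4, removing each variable's own equation.
X = -D + 3*W + 3  [with D=4, W=3]  = 8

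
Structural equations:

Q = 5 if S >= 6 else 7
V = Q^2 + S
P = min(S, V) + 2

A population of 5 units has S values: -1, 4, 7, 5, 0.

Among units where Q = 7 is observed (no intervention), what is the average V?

51

E[V|Q=7] averages over only the 4 units with Q=7 (S = -1, 4, 5, 0): V = 48, 53, 54, 49, mean 51.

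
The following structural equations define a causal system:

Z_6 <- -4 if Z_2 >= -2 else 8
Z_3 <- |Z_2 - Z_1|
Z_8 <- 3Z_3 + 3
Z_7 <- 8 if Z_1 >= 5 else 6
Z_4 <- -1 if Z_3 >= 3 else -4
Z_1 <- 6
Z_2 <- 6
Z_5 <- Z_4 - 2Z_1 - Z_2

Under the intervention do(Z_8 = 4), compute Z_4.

-4

The intervention breaks the incoming arrows to Z_8: Z_8 <- 3Z_3 + 3 no longer applies, and Z_8 = 4.
Since Z_4 is not a descendant of the intervened variable, it is unaffected.
Z_3 = |Z_2 - Z_1|  [with Z_2=6, Z_1=6]  = 0
Z_4 = -1 if Z_3 >= 3 else -4  [with Z_3=0]  = -4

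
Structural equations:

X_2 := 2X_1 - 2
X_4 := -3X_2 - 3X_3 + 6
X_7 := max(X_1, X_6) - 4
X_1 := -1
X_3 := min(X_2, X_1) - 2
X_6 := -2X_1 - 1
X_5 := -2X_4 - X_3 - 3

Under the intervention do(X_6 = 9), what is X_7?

5

Intervening sets X_6 = 9 and removes its equation (X_6 := -2X_1 - 1).
X_7 = max(X_1, X_6) - 4  [with X_1=-1, X_6=9]  = 5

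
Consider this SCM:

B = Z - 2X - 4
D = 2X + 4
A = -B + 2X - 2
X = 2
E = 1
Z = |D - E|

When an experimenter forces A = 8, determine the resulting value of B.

do(A=8) replaces the equation A = -B + 2X - 2 with the constant A = 8.
Since B is not a descendant of the intervened variable, it is unaffected.
D = 2X + 4  [with X=2]  = 8
Z = |D - E|  [with D=8, E=1]  = 7
B = Z - 2X - 4  [with Z=7, X=2]  = -1

-1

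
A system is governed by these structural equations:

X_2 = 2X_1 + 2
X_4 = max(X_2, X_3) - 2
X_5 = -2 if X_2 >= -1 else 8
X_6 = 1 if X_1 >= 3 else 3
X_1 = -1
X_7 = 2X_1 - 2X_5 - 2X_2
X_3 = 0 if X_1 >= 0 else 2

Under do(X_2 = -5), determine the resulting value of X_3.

The intervention breaks the incoming arrows to X_2: X_2 = 2X_1 + 2 no longer applies, and X_2 = -5.
Since X_3 is not a descendant of the intervened variable, it is unaffected.
X_3 = 0 if X_1 >= 0 else 2  [with X_1=-1]  = 2

2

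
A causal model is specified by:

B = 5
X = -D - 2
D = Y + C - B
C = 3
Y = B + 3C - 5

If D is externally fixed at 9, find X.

-11

Intervening sets D = 9 and removes its equation (D = Y + C - B).
X = -D - 2  [with D=9]  = -11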